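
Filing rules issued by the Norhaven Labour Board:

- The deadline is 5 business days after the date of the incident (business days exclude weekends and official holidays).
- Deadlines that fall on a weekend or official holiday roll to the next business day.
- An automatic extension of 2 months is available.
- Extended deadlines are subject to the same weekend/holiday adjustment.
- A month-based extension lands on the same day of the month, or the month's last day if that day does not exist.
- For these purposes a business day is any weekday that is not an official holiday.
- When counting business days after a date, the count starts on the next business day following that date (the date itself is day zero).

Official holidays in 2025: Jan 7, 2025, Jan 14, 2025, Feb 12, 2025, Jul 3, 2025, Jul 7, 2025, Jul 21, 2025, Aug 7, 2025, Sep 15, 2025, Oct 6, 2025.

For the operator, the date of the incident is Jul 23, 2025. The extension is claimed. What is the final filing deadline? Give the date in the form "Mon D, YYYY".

Sep 30, 2025

Starting the day after Jul 23, 2025 and counting 5 business days lands on Jul 30, 2025.
Jul 30, 2025 falls on a Wednesday, which is a business day, so no adjustment is needed.
The 2 months extension carries Jul 30, 2025 to Sep 30, 2025.
Sep 30, 2025 falls on a Tuesday, which is a business day, so no adjustment is needed.
The final due date is Sep 30, 2025.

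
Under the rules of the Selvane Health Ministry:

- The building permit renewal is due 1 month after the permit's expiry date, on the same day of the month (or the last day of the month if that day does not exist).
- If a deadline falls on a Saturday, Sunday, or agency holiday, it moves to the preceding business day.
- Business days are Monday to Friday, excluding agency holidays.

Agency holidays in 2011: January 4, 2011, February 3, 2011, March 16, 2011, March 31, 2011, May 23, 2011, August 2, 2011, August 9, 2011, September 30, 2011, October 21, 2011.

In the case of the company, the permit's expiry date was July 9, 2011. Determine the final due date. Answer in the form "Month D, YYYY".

1 month after July 9, 2011, on the same day of the month, is August 9, 2011.
August 9, 2011 falls on a listed holiday. Rolling to the preceding business day gives August 8, 2011, a Monday.
The final due date is August 8, 2011.

August 8, 2011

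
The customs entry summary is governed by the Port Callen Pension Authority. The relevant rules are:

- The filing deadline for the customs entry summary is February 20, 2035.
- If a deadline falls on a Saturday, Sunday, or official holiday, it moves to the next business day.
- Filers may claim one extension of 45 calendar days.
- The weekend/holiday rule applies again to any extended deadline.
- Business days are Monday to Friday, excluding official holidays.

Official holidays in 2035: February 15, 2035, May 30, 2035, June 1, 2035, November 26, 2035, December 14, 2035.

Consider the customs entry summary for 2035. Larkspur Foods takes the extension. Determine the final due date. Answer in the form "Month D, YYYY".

Start from the fixed due date, February 20, 2035.
February 20, 2035 is a Tuesday and not a listed holiday, so it stands.
Add the 45 calendar-day extension to February 20, 2035: April 6, 2035.
April 6, 2035 is a Friday and not a listed holiday, so it stands.
The final due date is April 6, 2035.

April 6, 2035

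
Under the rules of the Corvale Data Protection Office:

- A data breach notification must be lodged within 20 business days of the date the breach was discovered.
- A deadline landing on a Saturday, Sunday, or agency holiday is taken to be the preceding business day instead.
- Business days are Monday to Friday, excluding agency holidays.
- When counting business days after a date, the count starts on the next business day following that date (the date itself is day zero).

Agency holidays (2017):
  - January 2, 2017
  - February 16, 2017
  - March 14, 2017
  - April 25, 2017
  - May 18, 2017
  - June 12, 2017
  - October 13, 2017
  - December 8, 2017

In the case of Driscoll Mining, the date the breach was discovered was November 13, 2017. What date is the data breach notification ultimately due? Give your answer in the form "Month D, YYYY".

Counting 20 business days after November 13, 2017 (skipping weekends and listed holidays) reaches December 12, 2017.
December 12, 2017 falls on a Tuesday, which is a business day, so no adjustment is needed.
So the filing is due December 12, 2017.

December 12, 2017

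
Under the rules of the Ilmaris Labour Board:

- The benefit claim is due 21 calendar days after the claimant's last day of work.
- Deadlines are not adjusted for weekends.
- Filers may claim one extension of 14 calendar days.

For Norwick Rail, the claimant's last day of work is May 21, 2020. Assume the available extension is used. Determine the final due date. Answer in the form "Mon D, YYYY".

Jun 25, 2020

21 calendar days after May 21, 2020 is Jun 11, 2020.
Jun 11, 2020 falls on a Thursday. The rules make no weekend/holiday allowance, so it remains Jun 11, 2020.
Add the 14 calendar-day extension to Jun 11, 2020: Jun 25, 2020.
Jun 25, 2020 is a Thursday; no weekend or holiday adjustment applies.
So the filing is due Jun 25, 2020.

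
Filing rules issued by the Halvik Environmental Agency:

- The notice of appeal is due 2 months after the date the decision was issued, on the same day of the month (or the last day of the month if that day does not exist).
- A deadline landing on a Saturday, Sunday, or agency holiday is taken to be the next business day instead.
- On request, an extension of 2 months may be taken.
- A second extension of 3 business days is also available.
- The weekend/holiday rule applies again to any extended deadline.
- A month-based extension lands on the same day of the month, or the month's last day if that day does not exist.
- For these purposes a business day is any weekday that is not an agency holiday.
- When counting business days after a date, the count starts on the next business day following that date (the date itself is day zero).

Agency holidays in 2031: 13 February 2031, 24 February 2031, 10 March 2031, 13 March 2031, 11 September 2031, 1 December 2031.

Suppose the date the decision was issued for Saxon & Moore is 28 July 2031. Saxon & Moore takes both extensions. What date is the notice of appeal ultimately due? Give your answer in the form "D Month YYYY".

2 months after 28 July 2031, on the same day of the month, is 28 September 2031.
28 September 2031 is a Sunday; the next business day is 29 September 2031 (Monday).
Applying the 2 months extension: 2 months after 29 September 2031 is 29 November 2031.
Because 29 November 2031 is a Saturday, the deadline becomes 2 December 2031 (Tuesday).
Applying the 3-business-day extension: 3 business days after 2 December 2031 is 5 December 2031.
5 December 2031 falls on a Friday, which is a business day, so no adjustment is needed.
So the filing is due 5 December 2031.

5 December 2031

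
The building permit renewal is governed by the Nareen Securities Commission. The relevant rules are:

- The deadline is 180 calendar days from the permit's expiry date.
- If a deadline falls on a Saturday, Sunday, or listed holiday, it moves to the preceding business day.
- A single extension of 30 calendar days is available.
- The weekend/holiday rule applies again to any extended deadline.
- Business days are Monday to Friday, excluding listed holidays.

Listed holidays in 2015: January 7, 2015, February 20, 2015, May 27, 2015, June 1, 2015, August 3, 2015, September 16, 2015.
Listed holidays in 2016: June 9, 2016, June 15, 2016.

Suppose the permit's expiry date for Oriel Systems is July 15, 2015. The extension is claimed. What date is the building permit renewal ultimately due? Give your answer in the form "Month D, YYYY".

180 calendar days after July 15, 2015 is January 11, 2016.
Since January 11, 2016 is a Monday and not a holiday, the date is unchanged.
Add the 30 calendar-day extension to January 11, 2016: February 10, 2016.
February 10, 2016 (Wednesday) is already a business day.
So the filing is due February 10, 2016.

February 10, 2016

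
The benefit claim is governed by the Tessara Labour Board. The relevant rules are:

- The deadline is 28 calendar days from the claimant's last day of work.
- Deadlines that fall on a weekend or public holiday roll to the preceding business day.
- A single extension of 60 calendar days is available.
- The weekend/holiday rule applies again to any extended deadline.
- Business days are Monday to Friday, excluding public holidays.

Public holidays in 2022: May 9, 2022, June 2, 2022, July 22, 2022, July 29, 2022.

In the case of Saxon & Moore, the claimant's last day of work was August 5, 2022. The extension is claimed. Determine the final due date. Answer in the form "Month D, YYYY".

28 calendar days after August 5, 2022 is September 2, 2022.
Since September 2, 2022 is a Friday and not a holiday, the date is unchanged.
Applying the 60-calendar-day extension: September 2, 2022 + 60 days = November 1, 2022.
November 1, 2022 is a Tuesday and not a listed holiday, so it stands.
Final deadline: November 1, 2022.

November 1, 2022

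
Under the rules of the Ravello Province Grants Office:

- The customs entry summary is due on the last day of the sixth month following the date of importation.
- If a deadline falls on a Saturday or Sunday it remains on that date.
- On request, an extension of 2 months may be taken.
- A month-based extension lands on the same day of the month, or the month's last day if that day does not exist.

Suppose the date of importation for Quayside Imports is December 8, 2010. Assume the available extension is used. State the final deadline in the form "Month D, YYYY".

August 30, 2011

The sixth month after December 8, 2010 is June 2011, whose last day is June 30, 2011.
June 30, 2011 is a Thursday; no weekend or holiday adjustment applies.
Applying the 2 months extension: 2 months after June 30, 2011 is August 30, 2011.
August 30, 2011 is a Tuesday; no weekend or holiday adjustment applies.
Deadline: August 30, 2011.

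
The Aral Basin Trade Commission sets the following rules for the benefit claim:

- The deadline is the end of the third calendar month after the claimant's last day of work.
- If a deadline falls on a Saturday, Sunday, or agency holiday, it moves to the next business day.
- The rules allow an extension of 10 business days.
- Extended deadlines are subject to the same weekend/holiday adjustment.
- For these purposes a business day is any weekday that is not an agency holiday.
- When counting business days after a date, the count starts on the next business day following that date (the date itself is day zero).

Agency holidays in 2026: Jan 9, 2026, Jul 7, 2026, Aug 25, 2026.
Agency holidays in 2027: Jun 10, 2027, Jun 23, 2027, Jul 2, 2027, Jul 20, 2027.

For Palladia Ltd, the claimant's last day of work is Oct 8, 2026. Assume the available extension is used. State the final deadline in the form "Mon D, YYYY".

3 months after Oct 8, 2026 falls in January 2027; the last day of that month is Jan 31, 2027.
Because Jan 31, 2027 is a Sunday, the deadline becomes Feb 1, 2027 (Monday).
Applying the 10-business-day extension: 10 business days after Feb 1, 2027 is Feb 15, 2027.
Since Feb 15, 2027 is a Monday and not a holiday, the date is unchanged.
So the filing is due Feb 15, 2027.

Feb 15, 2027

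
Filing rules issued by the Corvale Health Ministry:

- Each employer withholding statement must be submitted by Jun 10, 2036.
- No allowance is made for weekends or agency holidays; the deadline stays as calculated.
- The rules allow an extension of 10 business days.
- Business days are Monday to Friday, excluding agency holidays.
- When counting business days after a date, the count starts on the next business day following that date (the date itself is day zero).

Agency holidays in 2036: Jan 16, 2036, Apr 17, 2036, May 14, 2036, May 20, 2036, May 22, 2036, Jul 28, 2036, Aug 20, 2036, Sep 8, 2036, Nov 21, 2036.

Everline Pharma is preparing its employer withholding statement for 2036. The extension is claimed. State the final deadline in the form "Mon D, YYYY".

Jun 24, 2036

Start from the fixed due date, Jun 10, 2036.
Jun 10, 2036 is a Tuesday; no weekend or holiday adjustment applies.
The 10-business-day extension runs from Jun 10, 2036 to Jun 24, 2036.
Jun 24, 2036 falls on a Tuesday. The rules make no weekend/holiday allowance, so it remains Jun 24, 2036.
So the filing is due Jun 24, 2036.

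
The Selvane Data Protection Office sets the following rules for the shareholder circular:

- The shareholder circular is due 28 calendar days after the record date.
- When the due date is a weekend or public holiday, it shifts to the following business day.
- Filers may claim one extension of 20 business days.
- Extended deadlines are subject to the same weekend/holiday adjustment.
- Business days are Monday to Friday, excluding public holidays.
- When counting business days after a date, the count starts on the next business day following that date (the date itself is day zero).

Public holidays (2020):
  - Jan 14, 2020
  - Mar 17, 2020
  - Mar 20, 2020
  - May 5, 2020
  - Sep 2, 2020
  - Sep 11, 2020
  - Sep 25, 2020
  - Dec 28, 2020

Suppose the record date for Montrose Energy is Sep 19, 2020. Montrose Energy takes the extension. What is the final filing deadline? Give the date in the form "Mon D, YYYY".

From Sep 19, 2020, 28 calendar days later is Oct 17, 2020.
Because Oct 17, 2020 is a Saturday, the deadline becomes Oct 19, 2020 (Monday).
Counting 20 further business days from Oct 19, 2020 reaches Nov 16, 2020.
Since Nov 16, 2020 is a Monday and not a holiday, the date is unchanged.
So the filing is due Nov 16, 2020.

Nov 16, 2020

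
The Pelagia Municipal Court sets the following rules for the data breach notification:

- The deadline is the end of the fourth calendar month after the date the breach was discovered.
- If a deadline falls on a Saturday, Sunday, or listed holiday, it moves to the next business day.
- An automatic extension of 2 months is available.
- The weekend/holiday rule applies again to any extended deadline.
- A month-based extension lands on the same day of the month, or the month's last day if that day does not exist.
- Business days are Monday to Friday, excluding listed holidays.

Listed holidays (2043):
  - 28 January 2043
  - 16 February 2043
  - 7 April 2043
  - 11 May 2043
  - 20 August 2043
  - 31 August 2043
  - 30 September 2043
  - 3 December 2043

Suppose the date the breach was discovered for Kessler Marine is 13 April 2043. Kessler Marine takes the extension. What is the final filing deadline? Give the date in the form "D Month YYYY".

4 months after 13 April 2043 is August 2043; that month ends on 31 August 2043.
31 August 2043 is a listed holiday; the next business day is 1 September 2043 (Tuesday).
Applying the 2 months extension: 2 months after 1 September 2043 is 1 November 2043.
Because 1 November 2043 is a Sunday, the deadline becomes 2 November 2043 (Monday).
The final due date is 2 November 2043.

2 November 2043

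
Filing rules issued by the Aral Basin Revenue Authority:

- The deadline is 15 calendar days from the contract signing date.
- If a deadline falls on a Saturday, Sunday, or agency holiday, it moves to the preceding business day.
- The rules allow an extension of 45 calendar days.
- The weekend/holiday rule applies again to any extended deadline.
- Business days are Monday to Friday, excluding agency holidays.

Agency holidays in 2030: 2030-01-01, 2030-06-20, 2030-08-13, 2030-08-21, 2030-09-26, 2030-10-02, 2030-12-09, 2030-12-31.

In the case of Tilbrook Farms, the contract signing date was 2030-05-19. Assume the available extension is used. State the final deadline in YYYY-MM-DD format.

15 calendar days after 2030-05-19 is 2030-06-03.
2030-06-03 is a Monday and not a listed holiday, so it stands.
With the 45-day extension, 2030-06-03 becomes 2030-07-18.
Since 2030-07-18 is a Thursday and not a holiday, the date is unchanged.
The final due date is 2030-07-18.

2030-07-18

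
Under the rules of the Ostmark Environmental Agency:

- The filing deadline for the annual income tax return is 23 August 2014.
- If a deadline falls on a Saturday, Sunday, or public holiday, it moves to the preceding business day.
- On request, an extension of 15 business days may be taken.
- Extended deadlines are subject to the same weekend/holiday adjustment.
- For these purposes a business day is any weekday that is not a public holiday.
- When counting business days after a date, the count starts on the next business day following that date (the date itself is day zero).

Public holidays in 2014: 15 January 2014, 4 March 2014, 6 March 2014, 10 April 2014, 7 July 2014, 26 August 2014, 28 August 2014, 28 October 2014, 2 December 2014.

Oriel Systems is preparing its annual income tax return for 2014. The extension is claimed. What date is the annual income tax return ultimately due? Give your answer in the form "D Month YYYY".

16 September 2014

The statutory due date is 23 August 2014.
23 August 2014 is a Saturday, so it moves to the preceding business day, 22 August 2014 (Friday).
Counting 15 further business days from 22 August 2014 reaches 16 September 2014.
16 September 2014 is a Tuesday and not a listed holiday, so it stands.
So the filing is due 16 September 2014.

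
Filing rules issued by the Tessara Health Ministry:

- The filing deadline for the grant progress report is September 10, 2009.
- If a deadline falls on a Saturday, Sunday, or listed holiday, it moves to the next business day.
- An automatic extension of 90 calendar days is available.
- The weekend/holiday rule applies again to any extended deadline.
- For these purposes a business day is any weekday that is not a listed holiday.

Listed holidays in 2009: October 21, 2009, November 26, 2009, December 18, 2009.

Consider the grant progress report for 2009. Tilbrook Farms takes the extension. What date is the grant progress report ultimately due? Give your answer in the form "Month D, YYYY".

The stated deadline is September 10, 2009.
September 10, 2009 (Thursday) is already a business day.
Applying the 90-calendar-day extension: September 10, 2009 + 90 days = December 9, 2009.
December 9, 2009 (Wednesday) is already a business day.
So the filing is due December 9, 2009.

December 9, 2009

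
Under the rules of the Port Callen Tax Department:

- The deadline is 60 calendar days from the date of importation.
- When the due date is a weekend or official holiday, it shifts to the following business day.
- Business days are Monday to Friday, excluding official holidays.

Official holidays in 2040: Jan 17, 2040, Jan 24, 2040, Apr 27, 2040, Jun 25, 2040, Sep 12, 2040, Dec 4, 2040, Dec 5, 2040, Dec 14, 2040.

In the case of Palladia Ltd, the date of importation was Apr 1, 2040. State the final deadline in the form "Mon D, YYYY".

Adding 60 calendar days to Apr 1, 2040 gives May 31, 2040.
Since May 31, 2040 is a Thursday and not a holiday, the date is unchanged.
Final deadline: May 31, 2040.

May 31, 2040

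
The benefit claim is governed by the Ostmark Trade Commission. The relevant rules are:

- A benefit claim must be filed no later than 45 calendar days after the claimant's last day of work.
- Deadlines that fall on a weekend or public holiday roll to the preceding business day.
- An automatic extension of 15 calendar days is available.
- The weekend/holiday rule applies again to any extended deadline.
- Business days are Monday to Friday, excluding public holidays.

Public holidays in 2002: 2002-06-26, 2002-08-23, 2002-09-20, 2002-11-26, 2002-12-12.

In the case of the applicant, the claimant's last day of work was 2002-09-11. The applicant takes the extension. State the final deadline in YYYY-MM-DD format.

From 2002-09-11, 45 calendar days later is 2002-10-26.
2002-10-26 is a Saturday, so it moves to the preceding business day, 2002-10-25 (Friday).
With the 15-day extension, 2002-10-25 becomes 2002-11-09.
2002-11-09 is a Saturday; the preceding business day is 2002-11-08 (Friday).
Final deadline: 2002-11-08.

2002-11-08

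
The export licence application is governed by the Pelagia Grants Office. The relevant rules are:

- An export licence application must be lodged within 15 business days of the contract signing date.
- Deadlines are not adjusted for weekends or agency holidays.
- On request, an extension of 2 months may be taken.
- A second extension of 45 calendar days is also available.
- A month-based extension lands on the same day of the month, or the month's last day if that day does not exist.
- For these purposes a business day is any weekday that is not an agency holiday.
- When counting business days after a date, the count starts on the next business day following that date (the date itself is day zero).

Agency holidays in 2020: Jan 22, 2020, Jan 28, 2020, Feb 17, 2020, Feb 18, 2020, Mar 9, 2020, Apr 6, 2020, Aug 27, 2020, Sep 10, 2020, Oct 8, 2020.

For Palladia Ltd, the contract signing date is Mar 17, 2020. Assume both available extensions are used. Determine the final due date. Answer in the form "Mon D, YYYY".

Jul 23, 2020

Counting 15 business days after Mar 17, 2020 (skipping weekends and listed holidays) reaches Apr 8, 2020.
Apr 8, 2020 falls on a Wednesday. The rules make no weekend/holiday allowance, so it remains Apr 8, 2020.
The 2 months extension carries Apr 8, 2020 to Jun 8, 2020.
Jun 8, 2020 is a Monday; no weekend or holiday adjustment applies.
With the 45-day extension, Jun 8, 2020 becomes Jul 23, 2020.
Jul 23, 2020 is a Thursday; no weekend or holiday adjustment applies.
Deadline: Jul 23, 2020.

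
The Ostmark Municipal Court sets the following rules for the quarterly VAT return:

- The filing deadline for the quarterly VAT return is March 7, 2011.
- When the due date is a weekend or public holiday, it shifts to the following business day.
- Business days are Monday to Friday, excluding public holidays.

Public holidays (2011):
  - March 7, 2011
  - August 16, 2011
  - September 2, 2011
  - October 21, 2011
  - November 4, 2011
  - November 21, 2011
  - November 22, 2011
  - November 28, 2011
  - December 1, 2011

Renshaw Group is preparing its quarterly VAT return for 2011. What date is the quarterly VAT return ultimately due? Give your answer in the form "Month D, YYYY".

March 8, 2011

The statutory due date is March 7, 2011.
March 7, 2011 falls on a listed holiday. Rolling to the next business day gives March 8, 2011, a Tuesday.
Deadline: March 8, 2011.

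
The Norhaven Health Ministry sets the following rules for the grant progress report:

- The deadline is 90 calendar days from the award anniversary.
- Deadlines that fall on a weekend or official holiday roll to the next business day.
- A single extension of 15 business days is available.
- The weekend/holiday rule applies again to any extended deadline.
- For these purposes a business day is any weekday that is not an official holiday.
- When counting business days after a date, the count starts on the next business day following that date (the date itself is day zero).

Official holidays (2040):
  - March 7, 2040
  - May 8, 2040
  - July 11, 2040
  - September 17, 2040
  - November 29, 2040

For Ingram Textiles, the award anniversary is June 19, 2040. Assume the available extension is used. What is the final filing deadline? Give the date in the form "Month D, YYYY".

October 9, 2040

Adding 90 calendar days to June 19, 2040 gives September 17, 2040.
Because September 17, 2040 is a listed holiday, the deadline becomes September 18, 2040 (Tuesday).
The 15-business-day extension runs from September 18, 2040 to October 9, 2040.
October 9, 2040 falls on a Tuesday, which is a business day, so no adjustment is needed.
Final deadline: October 9, 2040.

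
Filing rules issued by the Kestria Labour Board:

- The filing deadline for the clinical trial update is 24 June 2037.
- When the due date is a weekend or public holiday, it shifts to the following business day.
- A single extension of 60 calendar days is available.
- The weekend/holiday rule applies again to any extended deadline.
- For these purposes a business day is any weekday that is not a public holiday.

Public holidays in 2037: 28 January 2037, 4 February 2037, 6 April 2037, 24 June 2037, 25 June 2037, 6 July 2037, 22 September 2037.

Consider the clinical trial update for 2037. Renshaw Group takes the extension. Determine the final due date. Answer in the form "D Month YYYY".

25 August 2037

The stated deadline is 24 June 2037.
24 June 2037 falls on a listed holiday. Rolling to the next business day gives 26 June 2037, a Friday.
The 60-calendar-day extension moves the deadline from 26 June 2037 to 25 August 2037.
25 August 2037 falls on a Tuesday, which is a business day, so no adjustment is needed.
So the filing is due 25 August 2037.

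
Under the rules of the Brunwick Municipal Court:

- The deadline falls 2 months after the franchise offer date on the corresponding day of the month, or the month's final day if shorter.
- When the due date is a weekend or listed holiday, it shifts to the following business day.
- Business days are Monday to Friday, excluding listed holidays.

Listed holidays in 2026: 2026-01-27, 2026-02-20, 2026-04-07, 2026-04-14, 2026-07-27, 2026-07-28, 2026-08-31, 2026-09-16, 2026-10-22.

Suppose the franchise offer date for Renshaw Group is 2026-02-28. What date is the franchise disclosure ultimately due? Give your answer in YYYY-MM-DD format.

2 months from 2026-02-28 is 2026-04-28.
2026-04-28 falls on a Tuesday, which is a business day, so no adjustment is needed.
Final deadline: 2026-04-28.

2026-04-28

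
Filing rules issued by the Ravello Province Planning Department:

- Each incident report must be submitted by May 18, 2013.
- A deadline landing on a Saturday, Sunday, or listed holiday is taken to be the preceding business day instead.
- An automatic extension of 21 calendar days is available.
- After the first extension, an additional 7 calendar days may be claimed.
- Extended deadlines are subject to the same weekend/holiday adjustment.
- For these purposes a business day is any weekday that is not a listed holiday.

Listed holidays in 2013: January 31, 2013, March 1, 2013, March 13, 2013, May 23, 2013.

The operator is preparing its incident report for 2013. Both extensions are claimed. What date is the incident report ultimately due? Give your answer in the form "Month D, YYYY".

June 14, 2013

Start from the fixed due date, May 18, 2013.
May 18, 2013 is a Saturday; the preceding business day is May 17, 2013 (Friday).
The 21-calendar-day extension moves the deadline from May 17, 2013 to June 7, 2013.
Since June 7, 2013 is a Friday and not a holiday, the date is unchanged.
With the 7-day extension, June 7, 2013 becomes June 14, 2013.
June 14, 2013 (Friday) is already a business day.
The final due date is June 14, 2013.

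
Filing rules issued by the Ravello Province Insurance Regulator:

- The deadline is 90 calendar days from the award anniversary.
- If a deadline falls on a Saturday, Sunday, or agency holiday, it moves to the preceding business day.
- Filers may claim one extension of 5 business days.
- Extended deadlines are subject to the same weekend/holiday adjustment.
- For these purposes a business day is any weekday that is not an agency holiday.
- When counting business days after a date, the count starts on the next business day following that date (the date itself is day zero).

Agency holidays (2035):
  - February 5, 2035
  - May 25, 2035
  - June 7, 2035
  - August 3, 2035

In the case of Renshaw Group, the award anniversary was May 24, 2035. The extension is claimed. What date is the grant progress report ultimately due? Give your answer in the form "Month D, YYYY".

August 29, 2035

Adding 90 calendar days to May 24, 2035 gives August 22, 2035.
August 22, 2035 is a Wednesday and not a listed holiday, so it stands.
Counting 5 further business days from August 22, 2035 reaches August 29, 2035.
August 29, 2035 is a Wednesday and not a listed holiday, so it stands.
Deadline: August 29, 2035.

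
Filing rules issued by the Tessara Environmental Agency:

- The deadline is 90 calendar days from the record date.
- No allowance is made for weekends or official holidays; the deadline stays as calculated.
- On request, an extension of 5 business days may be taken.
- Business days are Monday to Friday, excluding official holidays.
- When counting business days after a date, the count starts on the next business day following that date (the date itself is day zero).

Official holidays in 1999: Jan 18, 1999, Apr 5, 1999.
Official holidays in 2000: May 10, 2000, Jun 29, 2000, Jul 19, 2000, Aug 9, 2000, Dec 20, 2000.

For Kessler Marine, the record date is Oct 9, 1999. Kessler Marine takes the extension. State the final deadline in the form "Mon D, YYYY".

Jan 14, 2000

Trigger date Oct 9, 1999 + 90 calendar days = Jan 7, 2000.
Jan 7, 2000 is a Friday; no weekend or holiday adjustment applies.
Applying the 5-business-day extension: 5 business days after Jan 7, 2000 is Jan 14, 2000.
No adjustment is made for weekends or holidays, so Jan 14, 2000 stands.
So the filing is due Jan 14, 2000.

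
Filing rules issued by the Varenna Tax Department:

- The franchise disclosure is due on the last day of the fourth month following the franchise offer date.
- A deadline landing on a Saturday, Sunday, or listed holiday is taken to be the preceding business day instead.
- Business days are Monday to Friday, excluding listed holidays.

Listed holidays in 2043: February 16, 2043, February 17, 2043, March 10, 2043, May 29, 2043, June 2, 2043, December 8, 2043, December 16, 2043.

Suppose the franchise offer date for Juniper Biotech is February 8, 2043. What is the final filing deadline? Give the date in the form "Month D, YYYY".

4 months after February 8, 2043 is June 2043; that month ends on June 30, 2043.
June 30, 2043 falls on a Tuesday, which is a business day, so no adjustment is needed.
Final deadline: June 30, 2043.

June 30, 2043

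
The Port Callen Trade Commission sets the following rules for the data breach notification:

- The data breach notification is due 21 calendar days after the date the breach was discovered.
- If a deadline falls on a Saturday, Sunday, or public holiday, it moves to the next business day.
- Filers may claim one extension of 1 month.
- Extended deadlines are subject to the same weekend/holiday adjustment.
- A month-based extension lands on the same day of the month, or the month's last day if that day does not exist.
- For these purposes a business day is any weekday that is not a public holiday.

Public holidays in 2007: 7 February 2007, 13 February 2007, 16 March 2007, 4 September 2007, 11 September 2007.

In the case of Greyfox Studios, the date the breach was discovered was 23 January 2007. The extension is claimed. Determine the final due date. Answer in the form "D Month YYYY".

Adding 21 calendar days to 23 January 2007 gives 13 February 2007.
13 February 2007 is a listed holiday, so it moves to the next business day, 14 February 2007 (Wednesday).
Add 1 month to 14 February 2007: 14 March 2007.
14 March 2007 falls on a Wednesday, which is a business day, so no adjustment is needed.
Deadline: 14 March 2007.

14 March 2007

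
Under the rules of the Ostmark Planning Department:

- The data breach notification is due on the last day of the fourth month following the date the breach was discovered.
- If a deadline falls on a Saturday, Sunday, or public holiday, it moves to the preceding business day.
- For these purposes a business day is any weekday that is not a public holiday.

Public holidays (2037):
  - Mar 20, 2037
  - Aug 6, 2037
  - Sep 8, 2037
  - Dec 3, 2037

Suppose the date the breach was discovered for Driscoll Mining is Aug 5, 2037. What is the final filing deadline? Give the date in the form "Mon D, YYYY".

4 months after Aug 5, 2037 is December 2037; that month ends on Dec 31, 2037.
Since Dec 31, 2037 is a Thursday and not a holiday, the date is unchanged.
So the filing is due Dec 31, 2037.

Dec 31, 2037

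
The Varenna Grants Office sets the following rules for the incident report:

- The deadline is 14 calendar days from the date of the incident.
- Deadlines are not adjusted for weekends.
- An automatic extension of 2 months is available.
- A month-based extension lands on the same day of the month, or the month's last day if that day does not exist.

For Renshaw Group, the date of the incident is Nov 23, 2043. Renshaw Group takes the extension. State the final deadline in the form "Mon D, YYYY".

Feb 7, 2044

14 calendar days after Nov 23, 2043 is Dec 7, 2043.
Dec 7, 2043 is a Monday; no weekend or holiday adjustment applies.
The 2 months extension carries Dec 7, 2043 to Feb 7, 2044.
Feb 7, 2044 falls on a Sunday. The rules make no weekend/holiday allowance, so it remains Feb 7, 2044.
Final deadline: Feb 7, 2044.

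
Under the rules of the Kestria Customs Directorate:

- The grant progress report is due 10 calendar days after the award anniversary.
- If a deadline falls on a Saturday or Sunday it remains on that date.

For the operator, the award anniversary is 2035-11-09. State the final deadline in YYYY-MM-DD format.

2035-11-19

Trigger date 2035-11-09 + 10 calendar days = 2035-11-19.
2035-11-19 is a Monday; no weekend or holiday adjustment applies.
The final due date is 2035-11-19.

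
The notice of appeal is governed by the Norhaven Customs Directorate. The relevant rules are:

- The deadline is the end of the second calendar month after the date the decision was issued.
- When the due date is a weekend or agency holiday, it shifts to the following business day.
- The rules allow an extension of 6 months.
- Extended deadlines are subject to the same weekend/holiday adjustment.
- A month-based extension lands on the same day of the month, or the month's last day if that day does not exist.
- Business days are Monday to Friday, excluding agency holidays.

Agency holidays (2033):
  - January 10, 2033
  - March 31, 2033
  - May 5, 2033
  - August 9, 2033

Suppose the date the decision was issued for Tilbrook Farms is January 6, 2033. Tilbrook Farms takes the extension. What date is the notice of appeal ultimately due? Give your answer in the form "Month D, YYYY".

The second month after January 6, 2033 is March 2033, whose last day is March 31, 2033.
March 31, 2033 falls on a listed holiday. Rolling to the next business day gives April 1, 2033, a Friday.
The 6 months extension carries April 1, 2033 to October 1, 2033.
October 1, 2033 is a Saturday, so it moves to the next business day, October 3, 2033 (Monday).
Final deadline: October 3, 2033.

October 3, 2033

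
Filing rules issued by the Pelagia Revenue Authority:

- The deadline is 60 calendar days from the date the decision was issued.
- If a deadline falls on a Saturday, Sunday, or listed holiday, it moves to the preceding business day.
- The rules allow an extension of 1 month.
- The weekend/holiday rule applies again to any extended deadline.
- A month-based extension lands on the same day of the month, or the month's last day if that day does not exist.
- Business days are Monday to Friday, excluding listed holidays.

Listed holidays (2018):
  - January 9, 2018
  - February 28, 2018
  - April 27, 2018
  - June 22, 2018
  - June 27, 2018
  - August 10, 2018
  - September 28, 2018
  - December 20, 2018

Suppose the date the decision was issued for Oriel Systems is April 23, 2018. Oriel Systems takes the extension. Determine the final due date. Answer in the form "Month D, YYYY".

July 20, 2018

60 calendar days after April 23, 2018 is June 22, 2018.
June 22, 2018 is a listed holiday; the preceding business day is June 21, 2018 (Thursday).
The 1 month extension carries June 21, 2018 to July 21, 2018.
Because July 21, 2018 is a Saturday, the deadline becomes July 20, 2018 (Friday).
The final due date is July 20, 2018.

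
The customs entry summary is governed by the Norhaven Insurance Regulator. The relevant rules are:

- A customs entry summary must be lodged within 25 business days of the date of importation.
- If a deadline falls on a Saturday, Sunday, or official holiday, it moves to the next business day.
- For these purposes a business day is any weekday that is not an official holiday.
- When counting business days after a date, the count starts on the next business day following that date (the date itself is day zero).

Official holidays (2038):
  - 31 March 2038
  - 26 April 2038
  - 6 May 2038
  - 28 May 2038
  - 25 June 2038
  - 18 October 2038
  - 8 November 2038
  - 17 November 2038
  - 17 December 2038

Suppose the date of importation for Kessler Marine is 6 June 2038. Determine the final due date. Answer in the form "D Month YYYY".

25 business days after 6 June 2038, excluding weekends and holidays, is 12 July 2038.
12 July 2038 is a Monday and not a listed holiday, so it stands.
The final due date is 12 July 2038.

12 July 2038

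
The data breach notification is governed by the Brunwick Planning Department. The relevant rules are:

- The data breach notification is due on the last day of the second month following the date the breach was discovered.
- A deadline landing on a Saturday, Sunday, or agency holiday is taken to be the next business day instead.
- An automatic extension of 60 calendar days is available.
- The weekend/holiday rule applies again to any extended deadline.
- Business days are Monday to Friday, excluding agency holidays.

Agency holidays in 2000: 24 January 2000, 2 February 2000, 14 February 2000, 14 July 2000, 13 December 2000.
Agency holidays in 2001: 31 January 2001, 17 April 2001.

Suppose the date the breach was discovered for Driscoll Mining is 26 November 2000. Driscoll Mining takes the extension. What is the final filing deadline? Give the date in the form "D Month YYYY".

2 April 2001

2 months after 26 November 2000 falls in January 2001; the last day of that month is 31 January 2001.
31 January 2001 falls on a listed holiday. Rolling to the next business day gives 1 February 2001, a Thursday.
Add the 60 calendar-day extension to 1 February 2001: 2 April 2001.
2 April 2001 falls on a Monday, which is a business day, so no adjustment is needed.
Final deadline: 2 April 2001.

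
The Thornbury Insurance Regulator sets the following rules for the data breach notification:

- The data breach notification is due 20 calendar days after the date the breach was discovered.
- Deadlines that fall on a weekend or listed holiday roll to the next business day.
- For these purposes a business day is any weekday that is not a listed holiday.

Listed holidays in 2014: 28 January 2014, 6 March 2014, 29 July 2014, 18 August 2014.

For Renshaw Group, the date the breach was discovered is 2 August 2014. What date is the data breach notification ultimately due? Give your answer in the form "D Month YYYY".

Trigger date 2 August 2014 + 20 calendar days = 22 August 2014.
22 August 2014 (Friday) is already a business day.
So the filing is due 22 August 2014.

22 August 2014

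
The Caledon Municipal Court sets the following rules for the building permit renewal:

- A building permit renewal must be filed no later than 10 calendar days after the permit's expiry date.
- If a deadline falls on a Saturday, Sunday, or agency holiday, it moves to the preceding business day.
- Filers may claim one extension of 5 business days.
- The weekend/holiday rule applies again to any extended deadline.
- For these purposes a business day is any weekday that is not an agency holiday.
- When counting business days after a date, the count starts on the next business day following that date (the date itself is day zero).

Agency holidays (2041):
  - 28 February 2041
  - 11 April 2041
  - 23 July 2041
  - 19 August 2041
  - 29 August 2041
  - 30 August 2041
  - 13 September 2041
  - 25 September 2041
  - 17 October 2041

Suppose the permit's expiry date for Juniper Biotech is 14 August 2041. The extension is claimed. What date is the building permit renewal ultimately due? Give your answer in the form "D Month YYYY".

3 September 2041

10 calendar days after 14 August 2041 is 24 August 2041.
24 August 2041 is a Saturday; the preceding business day is 23 August 2041 (Friday).
The 5-business-day extension runs from 23 August 2041 to 3 September 2041.
3 September 2041 is a Tuesday and not a listed holiday, so it stands.
The final due date is 3 September 2041.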